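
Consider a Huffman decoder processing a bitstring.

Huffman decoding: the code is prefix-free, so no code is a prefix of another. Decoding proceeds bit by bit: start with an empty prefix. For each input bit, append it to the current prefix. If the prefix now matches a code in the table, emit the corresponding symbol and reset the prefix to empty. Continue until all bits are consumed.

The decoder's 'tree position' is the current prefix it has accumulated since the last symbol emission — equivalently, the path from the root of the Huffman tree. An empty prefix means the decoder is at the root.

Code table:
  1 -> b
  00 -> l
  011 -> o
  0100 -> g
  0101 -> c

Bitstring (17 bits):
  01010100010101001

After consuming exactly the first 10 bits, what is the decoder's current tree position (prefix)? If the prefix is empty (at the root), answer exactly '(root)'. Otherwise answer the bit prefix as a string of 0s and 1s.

Answer: 01

Derivation:
Bit 0: prefix='0' (no match yet)
Bit 1: prefix='01' (no match yet)
Bit 2: prefix='010' (no match yet)
Bit 3: prefix='0101' -> emit 'c', reset
Bit 4: prefix='0' (no match yet)
Bit 5: prefix='01' (no match yet)
Bit 6: prefix='010' (no match yet)
Bit 7: prefix='0100' -> emit 'g', reset
Bit 8: prefix='0' (no match yet)
Bit 9: prefix='01' (no match yet)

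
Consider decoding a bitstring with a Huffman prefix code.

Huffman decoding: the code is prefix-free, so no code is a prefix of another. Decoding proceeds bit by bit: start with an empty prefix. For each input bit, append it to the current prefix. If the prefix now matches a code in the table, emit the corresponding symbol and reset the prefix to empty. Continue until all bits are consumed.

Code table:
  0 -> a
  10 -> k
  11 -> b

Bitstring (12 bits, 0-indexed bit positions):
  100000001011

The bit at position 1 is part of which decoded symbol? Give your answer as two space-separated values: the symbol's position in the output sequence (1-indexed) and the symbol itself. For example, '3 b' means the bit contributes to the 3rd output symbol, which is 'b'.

Answer: 1 k

Derivation:
Bit 0: prefix='1' (no match yet)
Bit 1: prefix='10' -> emit 'k', reset
Bit 2: prefix='0' -> emit 'a', reset
Bit 3: prefix='0' -> emit 'a', reset
Bit 4: prefix='0' -> emit 'a', reset
Bit 5: prefix='0' -> emit 'a', reset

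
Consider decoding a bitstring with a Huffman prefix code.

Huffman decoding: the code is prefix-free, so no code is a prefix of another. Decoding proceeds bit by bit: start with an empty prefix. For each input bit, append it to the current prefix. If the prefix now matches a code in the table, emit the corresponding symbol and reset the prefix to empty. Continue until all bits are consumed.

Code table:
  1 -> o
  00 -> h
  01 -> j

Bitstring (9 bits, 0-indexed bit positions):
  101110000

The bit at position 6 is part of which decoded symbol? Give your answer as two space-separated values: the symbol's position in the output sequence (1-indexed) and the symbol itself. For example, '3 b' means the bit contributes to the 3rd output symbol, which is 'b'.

Bit 0: prefix='1' -> emit 'o', reset
Bit 1: prefix='0' (no match yet)
Bit 2: prefix='01' -> emit 'j', reset
Bit 3: prefix='1' -> emit 'o', reset
Bit 4: prefix='1' -> emit 'o', reset
Bit 5: prefix='0' (no match yet)
Bit 6: prefix='00' -> emit 'h', reset
Bit 7: prefix='0' (no match yet)
Bit 8: prefix='00' -> emit 'h', reset

Answer: 5 h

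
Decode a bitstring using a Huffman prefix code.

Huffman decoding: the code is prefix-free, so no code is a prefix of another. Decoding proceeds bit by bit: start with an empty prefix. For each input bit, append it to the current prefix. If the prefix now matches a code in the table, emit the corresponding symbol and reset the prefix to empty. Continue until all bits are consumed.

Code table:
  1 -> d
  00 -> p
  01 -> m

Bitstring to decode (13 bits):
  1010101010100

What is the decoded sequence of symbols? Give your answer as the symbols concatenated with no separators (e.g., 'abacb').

Answer: dmmmmmp

Derivation:
Bit 0: prefix='1' -> emit 'd', reset
Bit 1: prefix='0' (no match yet)
Bit 2: prefix='01' -> emit 'm', reset
Bit 3: prefix='0' (no match yet)
Bit 4: prefix='01' -> emit 'm', reset
Bit 5: prefix='0' (no match yet)
Bit 6: prefix='01' -> emit 'm', reset
Bit 7: prefix='0' (no match yet)
Bit 8: prefix='01' -> emit 'm', reset
Bit 9: prefix='0' (no match yet)
Bit 10: prefix='01' -> emit 'm', reset
Bit 11: prefix='0' (no match yet)
Bit 12: prefix='00' -> emit 'p', reset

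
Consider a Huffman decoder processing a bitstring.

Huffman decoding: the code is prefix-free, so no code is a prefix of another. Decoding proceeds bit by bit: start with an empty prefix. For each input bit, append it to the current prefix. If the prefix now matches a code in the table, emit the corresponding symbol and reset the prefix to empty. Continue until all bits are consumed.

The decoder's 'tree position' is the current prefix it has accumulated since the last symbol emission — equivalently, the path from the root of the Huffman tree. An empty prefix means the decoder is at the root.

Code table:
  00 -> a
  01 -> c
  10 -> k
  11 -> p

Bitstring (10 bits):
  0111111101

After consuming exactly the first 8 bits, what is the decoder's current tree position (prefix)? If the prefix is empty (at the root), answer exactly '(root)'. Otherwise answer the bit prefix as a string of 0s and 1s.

Bit 0: prefix='0' (no match yet)
Bit 1: prefix='01' -> emit 'c', reset
Bit 2: prefix='1' (no match yet)
Bit 3: prefix='11' -> emit 'p', reset
Bit 4: prefix='1' (no match yet)
Bit 5: prefix='11' -> emit 'p', reset
Bit 6: prefix='1' (no match yet)
Bit 7: prefix='11' -> emit 'p', reset

Answer: (root)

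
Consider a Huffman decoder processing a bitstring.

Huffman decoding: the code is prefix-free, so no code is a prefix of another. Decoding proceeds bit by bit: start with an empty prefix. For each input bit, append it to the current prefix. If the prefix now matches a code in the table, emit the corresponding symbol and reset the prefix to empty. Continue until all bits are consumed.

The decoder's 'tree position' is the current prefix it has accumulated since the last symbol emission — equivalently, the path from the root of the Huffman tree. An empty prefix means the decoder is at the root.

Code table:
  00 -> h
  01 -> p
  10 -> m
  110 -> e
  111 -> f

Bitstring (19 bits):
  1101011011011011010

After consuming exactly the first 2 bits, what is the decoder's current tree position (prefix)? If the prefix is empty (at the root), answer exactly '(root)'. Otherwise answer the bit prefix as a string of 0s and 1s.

Answer: 11

Derivation:
Bit 0: prefix='1' (no match yet)
Bit 1: prefix='11' (no match yet)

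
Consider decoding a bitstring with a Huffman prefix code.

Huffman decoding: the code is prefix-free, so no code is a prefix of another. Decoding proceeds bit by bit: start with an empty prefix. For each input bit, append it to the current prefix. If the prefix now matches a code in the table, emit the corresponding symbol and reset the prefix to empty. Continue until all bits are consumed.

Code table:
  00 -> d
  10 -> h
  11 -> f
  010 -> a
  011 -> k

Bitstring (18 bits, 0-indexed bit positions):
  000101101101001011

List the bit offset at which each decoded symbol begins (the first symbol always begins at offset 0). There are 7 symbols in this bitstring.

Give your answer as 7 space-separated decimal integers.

Bit 0: prefix='0' (no match yet)
Bit 1: prefix='00' -> emit 'd', reset
Bit 2: prefix='0' (no match yet)
Bit 3: prefix='01' (no match yet)
Bit 4: prefix='010' -> emit 'a', reset
Bit 5: prefix='1' (no match yet)
Bit 6: prefix='11' -> emit 'f', reset
Bit 7: prefix='0' (no match yet)
Bit 8: prefix='01' (no match yet)
Bit 9: prefix='011' -> emit 'k', reset
Bit 10: prefix='0' (no match yet)
Bit 11: prefix='01' (no match yet)
Bit 12: prefix='010' -> emit 'a', reset
Bit 13: prefix='0' (no match yet)
Bit 14: prefix='01' (no match yet)
Bit 15: prefix='010' -> emit 'a', reset
Bit 16: prefix='1' (no match yet)
Bit 17: prefix='11' -> emit 'f', reset

Answer: 0 2 5 7 10 13 16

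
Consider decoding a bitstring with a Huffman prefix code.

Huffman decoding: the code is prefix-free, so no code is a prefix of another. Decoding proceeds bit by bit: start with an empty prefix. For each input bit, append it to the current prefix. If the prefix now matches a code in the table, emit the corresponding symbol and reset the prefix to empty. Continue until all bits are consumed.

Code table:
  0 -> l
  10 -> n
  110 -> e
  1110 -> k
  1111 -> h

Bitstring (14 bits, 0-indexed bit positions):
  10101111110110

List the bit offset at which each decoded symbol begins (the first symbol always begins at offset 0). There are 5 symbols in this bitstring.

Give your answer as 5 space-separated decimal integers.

Bit 0: prefix='1' (no match yet)
Bit 1: prefix='10' -> emit 'n', reset
Bit 2: prefix='1' (no match yet)
Bit 3: prefix='10' -> emit 'n', reset
Bit 4: prefix='1' (no match yet)
Bit 5: prefix='11' (no match yet)
Bit 6: prefix='111' (no match yet)
Bit 7: prefix='1111' -> emit 'h', reset
Bit 8: prefix='1' (no match yet)
Bit 9: prefix='11' (no match yet)
Bit 10: prefix='110' -> emit 'e', reset
Bit 11: prefix='1' (no match yet)
Bit 12: prefix='11' (no match yet)
Bit 13: prefix='110' -> emit 'e', reset

Answer: 0 2 4 8 11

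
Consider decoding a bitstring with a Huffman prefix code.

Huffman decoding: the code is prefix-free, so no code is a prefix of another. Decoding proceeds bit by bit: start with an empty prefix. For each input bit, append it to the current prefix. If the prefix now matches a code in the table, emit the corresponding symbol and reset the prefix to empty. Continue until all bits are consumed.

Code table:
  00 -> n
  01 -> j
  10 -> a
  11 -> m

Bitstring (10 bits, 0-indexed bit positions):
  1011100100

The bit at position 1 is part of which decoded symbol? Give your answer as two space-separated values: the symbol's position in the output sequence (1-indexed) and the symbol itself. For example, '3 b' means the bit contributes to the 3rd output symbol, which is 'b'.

Bit 0: prefix='1' (no match yet)
Bit 1: prefix='10' -> emit 'a', reset
Bit 2: prefix='1' (no match yet)
Bit 3: prefix='11' -> emit 'm', reset
Bit 4: prefix='1' (no match yet)
Bit 5: prefix='10' -> emit 'a', reset

Answer: 1 a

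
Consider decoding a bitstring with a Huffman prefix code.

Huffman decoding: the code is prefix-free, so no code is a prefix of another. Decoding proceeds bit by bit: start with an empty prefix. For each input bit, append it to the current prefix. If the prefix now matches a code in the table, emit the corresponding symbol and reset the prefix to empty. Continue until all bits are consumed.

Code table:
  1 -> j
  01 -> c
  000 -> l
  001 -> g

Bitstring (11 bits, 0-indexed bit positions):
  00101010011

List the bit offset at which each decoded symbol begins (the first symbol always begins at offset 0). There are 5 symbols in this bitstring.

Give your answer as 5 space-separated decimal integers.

Bit 0: prefix='0' (no match yet)
Bit 1: prefix='00' (no match yet)
Bit 2: prefix='001' -> emit 'g', reset
Bit 3: prefix='0' (no match yet)
Bit 4: prefix='01' -> emit 'c', reset
Bit 5: prefix='0' (no match yet)
Bit 6: prefix='01' -> emit 'c', reset
Bit 7: prefix='0' (no match yet)
Bit 8: prefix='00' (no match yet)
Bit 9: prefix='001' -> emit 'g', reset
Bit 10: prefix='1' -> emit 'j', reset

Answer: 0 3 5 7 10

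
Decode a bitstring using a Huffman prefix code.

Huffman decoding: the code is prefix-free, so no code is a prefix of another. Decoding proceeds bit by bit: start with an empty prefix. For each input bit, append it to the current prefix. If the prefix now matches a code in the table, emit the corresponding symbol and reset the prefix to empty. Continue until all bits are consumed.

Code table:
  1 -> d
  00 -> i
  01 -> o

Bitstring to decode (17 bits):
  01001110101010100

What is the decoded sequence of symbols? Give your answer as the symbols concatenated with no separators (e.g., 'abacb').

Answer: oidddooooi

Derivation:
Bit 0: prefix='0' (no match yet)
Bit 1: prefix='01' -> emit 'o', reset
Bit 2: prefix='0' (no match yet)
Bit 3: prefix='00' -> emit 'i', reset
Bit 4: prefix='1' -> emit 'd', reset
Bit 5: prefix='1' -> emit 'd', reset
Bit 6: prefix='1' -> emit 'd', reset
Bit 7: prefix='0' (no match yet)
Bit 8: prefix='01' -> emit 'o', reset
Bit 9: prefix='0' (no match yet)
Bit 10: prefix='01' -> emit 'o', reset
Bit 11: prefix='0' (no match yet)
Bit 12: prefix='01' -> emit 'o', reset
Bit 13: prefix='0' (no match yet)
Bit 14: prefix='01' -> emit 'o', reset
Bit 15: prefix='0' (no match yet)
Bit 16: prefix='00' -> emit 'i', reset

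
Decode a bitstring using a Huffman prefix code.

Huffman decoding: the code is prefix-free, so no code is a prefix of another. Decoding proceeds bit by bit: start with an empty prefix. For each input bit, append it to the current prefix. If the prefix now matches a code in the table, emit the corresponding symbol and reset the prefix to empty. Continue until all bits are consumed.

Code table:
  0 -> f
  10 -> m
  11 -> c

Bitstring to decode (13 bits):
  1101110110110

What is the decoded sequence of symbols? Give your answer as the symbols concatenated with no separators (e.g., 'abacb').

Answer: cfcmcfcf

Derivation:
Bit 0: prefix='1' (no match yet)
Bit 1: prefix='11' -> emit 'c', reset
Bit 2: prefix='0' -> emit 'f', reset
Bit 3: prefix='1' (no match yet)
Bit 4: prefix='11' -> emit 'c', reset
Bit 5: prefix='1' (no match yet)
Bit 6: prefix='10' -> emit 'm', reset
Bit 7: prefix='1' (no match yet)
Bit 8: prefix='11' -> emit 'c', reset
Bit 9: prefix='0' -> emit 'f', reset
Bit 10: prefix='1' (no match yet)
Bit 11: prefix='11' -> emit 'c', reset
Bit 12: prefix='0' -> emit 'f', reset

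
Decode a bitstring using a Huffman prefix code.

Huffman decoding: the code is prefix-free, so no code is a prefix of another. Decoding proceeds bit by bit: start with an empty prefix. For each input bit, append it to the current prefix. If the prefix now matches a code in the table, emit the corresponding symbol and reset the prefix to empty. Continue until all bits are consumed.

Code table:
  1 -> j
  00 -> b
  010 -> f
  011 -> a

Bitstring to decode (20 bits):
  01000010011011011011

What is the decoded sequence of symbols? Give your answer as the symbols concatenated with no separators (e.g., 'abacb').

Bit 0: prefix='0' (no match yet)
Bit 1: prefix='01' (no match yet)
Bit 2: prefix='010' -> emit 'f', reset
Bit 3: prefix='0' (no match yet)
Bit 4: prefix='00' -> emit 'b', reset
Bit 5: prefix='0' (no match yet)
Bit 6: prefix='01' (no match yet)
Bit 7: prefix='010' -> emit 'f', reset
Bit 8: prefix='0' (no match yet)
Bit 9: prefix='01' (no match yet)
Bit 10: prefix='011' -> emit 'a', reset
Bit 11: prefix='0' (no match yet)
Bit 12: prefix='01' (no match yet)
Bit 13: prefix='011' -> emit 'a', reset
Bit 14: prefix='0' (no match yet)
Bit 15: prefix='01' (no match yet)
Bit 16: prefix='011' -> emit 'a', reset
Bit 17: prefix='0' (no match yet)
Bit 18: prefix='01' (no match yet)
Bit 19: prefix='011' -> emit 'a', reset

Answer: fbfaaaa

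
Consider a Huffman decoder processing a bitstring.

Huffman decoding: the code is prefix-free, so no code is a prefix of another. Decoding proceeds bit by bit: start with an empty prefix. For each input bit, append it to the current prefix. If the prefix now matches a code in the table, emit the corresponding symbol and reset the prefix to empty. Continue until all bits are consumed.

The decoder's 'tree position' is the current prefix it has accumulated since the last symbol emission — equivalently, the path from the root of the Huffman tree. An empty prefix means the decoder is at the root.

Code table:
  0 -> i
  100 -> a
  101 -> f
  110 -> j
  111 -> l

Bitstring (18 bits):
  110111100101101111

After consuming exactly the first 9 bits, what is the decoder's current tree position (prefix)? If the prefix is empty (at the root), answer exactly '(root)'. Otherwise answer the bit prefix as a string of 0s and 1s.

Answer: (root)

Derivation:
Bit 0: prefix='1' (no match yet)
Bit 1: prefix='11' (no match yet)
Bit 2: prefix='110' -> emit 'j', reset
Bit 3: prefix='1' (no match yet)
Bit 4: prefix='11' (no match yet)
Bit 5: prefix='111' -> emit 'l', reset
Bit 6: prefix='1' (no match yet)
Bit 7: prefix='10' (no match yet)
Bit 8: prefix='100' -> emit 'a', reset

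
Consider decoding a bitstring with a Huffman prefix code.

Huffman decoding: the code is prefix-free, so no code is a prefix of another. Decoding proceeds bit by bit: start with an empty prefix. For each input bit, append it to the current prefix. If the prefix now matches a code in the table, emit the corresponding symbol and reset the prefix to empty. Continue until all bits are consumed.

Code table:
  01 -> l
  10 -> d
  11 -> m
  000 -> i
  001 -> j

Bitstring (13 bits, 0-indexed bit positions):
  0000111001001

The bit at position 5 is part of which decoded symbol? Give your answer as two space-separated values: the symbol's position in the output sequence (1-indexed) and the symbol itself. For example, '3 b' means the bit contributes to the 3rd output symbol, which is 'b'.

Answer: 3 m

Derivation:
Bit 0: prefix='0' (no match yet)
Bit 1: prefix='00' (no match yet)
Bit 2: prefix='000' -> emit 'i', reset
Bit 3: prefix='0' (no match yet)
Bit 4: prefix='01' -> emit 'l', reset
Bit 5: prefix='1' (no match yet)
Bit 6: prefix='11' -> emit 'm', reset
Bit 7: prefix='0' (no match yet)
Bit 8: prefix='00' (no match yet)
Bit 9: prefix='001' -> emit 'j', reset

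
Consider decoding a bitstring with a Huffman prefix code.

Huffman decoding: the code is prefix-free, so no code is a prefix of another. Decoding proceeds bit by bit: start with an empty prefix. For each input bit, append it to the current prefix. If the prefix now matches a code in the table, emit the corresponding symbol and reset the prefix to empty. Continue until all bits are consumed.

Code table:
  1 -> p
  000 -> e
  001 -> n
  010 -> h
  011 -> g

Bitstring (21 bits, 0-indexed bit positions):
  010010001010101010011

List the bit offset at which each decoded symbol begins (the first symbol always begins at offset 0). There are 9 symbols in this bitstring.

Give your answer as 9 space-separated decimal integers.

Bit 0: prefix='0' (no match yet)
Bit 1: prefix='01' (no match yet)
Bit 2: prefix='010' -> emit 'h', reset
Bit 3: prefix='0' (no match yet)
Bit 4: prefix='01' (no match yet)
Bit 5: prefix='010' -> emit 'h', reset
Bit 6: prefix='0' (no match yet)
Bit 7: prefix='00' (no match yet)
Bit 8: prefix='001' -> emit 'n', reset
Bit 9: prefix='0' (no match yet)
Bit 10: prefix='01' (no match yet)
Bit 11: prefix='010' -> emit 'h', reset
Bit 12: prefix='1' -> emit 'p', reset
Bit 13: prefix='0' (no match yet)
Bit 14: prefix='01' (no match yet)
Bit 15: prefix='010' -> emit 'h', reset
Bit 16: prefix='1' -> emit 'p', reset
Bit 17: prefix='0' (no match yet)
Bit 18: prefix='00' (no match yet)
Bit 19: prefix='001' -> emit 'n', reset
Bit 20: prefix='1' -> emit 'p', reset

Answer: 0 3 6 9 12 13 16 17 20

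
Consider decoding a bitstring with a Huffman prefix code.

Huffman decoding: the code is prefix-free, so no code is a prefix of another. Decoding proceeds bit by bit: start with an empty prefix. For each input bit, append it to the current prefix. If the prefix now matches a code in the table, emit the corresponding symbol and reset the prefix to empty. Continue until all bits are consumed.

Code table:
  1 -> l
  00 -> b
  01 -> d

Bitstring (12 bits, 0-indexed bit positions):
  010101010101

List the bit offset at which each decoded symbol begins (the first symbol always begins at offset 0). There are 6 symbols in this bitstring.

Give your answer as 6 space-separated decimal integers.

Bit 0: prefix='0' (no match yet)
Bit 1: prefix='01' -> emit 'd', reset
Bit 2: prefix='0' (no match yet)
Bit 3: prefix='01' -> emit 'd', reset
Bit 4: prefix='0' (no match yet)
Bit 5: prefix='01' -> emit 'd', reset
Bit 6: prefix='0' (no match yet)
Bit 7: prefix='01' -> emit 'd', reset
Bit 8: prefix='0' (no match yet)
Bit 9: prefix='01' -> emit 'd', reset
Bit 10: prefix='0' (no match yet)
Bit 11: prefix='01' -> emit 'd', reset

Answer: 0 2 4 6 8 10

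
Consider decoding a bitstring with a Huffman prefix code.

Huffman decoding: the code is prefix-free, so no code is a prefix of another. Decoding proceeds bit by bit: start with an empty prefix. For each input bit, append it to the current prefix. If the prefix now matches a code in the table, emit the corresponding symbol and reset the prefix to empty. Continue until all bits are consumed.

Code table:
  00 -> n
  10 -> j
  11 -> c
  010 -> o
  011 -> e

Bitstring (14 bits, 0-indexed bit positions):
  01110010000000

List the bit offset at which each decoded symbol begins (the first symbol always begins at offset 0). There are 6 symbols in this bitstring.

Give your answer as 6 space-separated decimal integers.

Bit 0: prefix='0' (no match yet)
Bit 1: prefix='01' (no match yet)
Bit 2: prefix='011' -> emit 'e', reset
Bit 3: prefix='1' (no match yet)
Bit 4: prefix='10' -> emit 'j', reset
Bit 5: prefix='0' (no match yet)
Bit 6: prefix='01' (no match yet)
Bit 7: prefix='010' -> emit 'o', reset
Bit 8: prefix='0' (no match yet)
Bit 9: prefix='00' -> emit 'n', reset
Bit 10: prefix='0' (no match yet)
Bit 11: prefix='00' -> emit 'n', reset
Bit 12: prefix='0' (no match yet)
Bit 13: prefix='00' -> emit 'n', reset

Answer: 0 3 5 8 10 12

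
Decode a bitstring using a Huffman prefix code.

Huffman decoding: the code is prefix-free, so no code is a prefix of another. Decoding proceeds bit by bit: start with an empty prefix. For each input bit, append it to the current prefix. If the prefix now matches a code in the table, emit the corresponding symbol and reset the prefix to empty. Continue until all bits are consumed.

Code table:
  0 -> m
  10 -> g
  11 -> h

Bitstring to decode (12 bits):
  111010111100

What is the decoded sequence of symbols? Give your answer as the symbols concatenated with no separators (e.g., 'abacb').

Bit 0: prefix='1' (no match yet)
Bit 1: prefix='11' -> emit 'h', reset
Bit 2: prefix='1' (no match yet)
Bit 3: prefix='10' -> emit 'g', reset
Bit 4: prefix='1' (no match yet)
Bit 5: prefix='10' -> emit 'g', reset
Bit 6: prefix='1' (no match yet)
Bit 7: prefix='11' -> emit 'h', reset
Bit 8: prefix='1' (no match yet)
Bit 9: prefix='11' -> emit 'h', reset
Bit 10: prefix='0' -> emit 'm', reset
Bit 11: prefix='0' -> emit 'm', reset

Answer: hgghhmm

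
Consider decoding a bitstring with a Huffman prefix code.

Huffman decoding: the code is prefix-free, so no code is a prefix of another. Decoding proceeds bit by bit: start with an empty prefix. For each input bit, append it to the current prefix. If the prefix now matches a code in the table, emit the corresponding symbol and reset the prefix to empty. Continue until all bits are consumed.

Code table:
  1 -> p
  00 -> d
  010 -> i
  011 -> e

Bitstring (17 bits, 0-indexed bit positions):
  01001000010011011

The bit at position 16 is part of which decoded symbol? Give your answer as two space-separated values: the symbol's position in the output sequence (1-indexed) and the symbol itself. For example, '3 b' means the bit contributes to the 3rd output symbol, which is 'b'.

Answer: 6 e

Derivation:
Bit 0: prefix='0' (no match yet)
Bit 1: prefix='01' (no match yet)
Bit 2: prefix='010' -> emit 'i', reset
Bit 3: prefix='0' (no match yet)
Bit 4: prefix='01' (no match yet)
Bit 5: prefix='010' -> emit 'i', reset
Bit 6: prefix='0' (no match yet)
Bit 7: prefix='00' -> emit 'd', reset
Bit 8: prefix='0' (no match yet)
Bit 9: prefix='01' (no match yet)
Bit 10: prefix='010' -> emit 'i', reset
Bit 11: prefix='0' (no match yet)
Bit 12: prefix='01' (no match yet)
Bit 13: prefix='011' -> emit 'e', reset
Bit 14: prefix='0' (no match yet)
Bit 15: prefix='01' (no match yet)
Bit 16: prefix='011' -> emit 'e', reset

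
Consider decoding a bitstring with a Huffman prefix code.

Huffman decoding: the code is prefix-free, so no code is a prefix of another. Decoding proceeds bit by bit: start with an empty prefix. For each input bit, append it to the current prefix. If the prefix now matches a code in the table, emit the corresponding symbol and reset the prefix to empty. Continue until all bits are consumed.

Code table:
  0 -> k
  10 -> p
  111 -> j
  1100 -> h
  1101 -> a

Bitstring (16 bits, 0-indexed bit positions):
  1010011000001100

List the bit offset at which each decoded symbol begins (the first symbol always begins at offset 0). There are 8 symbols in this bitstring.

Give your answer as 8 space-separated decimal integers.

Answer: 0 2 4 5 9 10 11 12

Derivation:
Bit 0: prefix='1' (no match yet)
Bit 1: prefix='10' -> emit 'p', reset
Bit 2: prefix='1' (no match yet)
Bit 3: prefix='10' -> emit 'p', reset
Bit 4: prefix='0' -> emit 'k', reset
Bit 5: prefix='1' (no match yet)
Bit 6: prefix='11' (no match yet)
Bit 7: prefix='110' (no match yet)
Bit 8: prefix='1100' -> emit 'h', reset
Bit 9: prefix='0' -> emit 'k', reset
Bit 10: prefix='0' -> emit 'k', reset
Bit 11: prefix='0' -> emit 'k', reset
Bit 12: prefix='1' (no match yet)
Bit 13: prefix='11' (no match yet)
Bit 14: prefix='110' (no match yet)
Bit 15: prefix='1100' -> emit 'h', reset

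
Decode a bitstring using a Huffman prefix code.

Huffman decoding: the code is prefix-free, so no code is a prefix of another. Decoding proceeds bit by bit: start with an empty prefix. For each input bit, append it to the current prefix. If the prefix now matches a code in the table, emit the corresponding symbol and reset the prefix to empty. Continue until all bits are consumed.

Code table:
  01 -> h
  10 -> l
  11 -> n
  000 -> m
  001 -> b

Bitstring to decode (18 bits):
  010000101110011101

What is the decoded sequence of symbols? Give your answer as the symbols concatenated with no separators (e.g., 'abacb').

Answer: hmhhnbnh

Derivation:
Bit 0: prefix='0' (no match yet)
Bit 1: prefix='01' -> emit 'h', reset
Bit 2: prefix='0' (no match yet)
Bit 3: prefix='00' (no match yet)
Bit 4: prefix='000' -> emit 'm', reset
Bit 5: prefix='0' (no match yet)
Bit 6: prefix='01' -> emit 'h', reset
Bit 7: prefix='0' (no match yet)
Bit 8: prefix='01' -> emit 'h', reset
Bit 9: prefix='1' (no match yet)
Bit 10: prefix='11' -> emit 'n', reset
Bit 11: prefix='0' (no match yet)
Bit 12: prefix='00' (no match yet)
Bit 13: prefix='001' -> emit 'b', reset
Bit 14: prefix='1' (no match yet)
Bit 15: prefix='11' -> emit 'n', reset
Bit 16: prefix='0' (no match yet)
Bit 17: prefix='01' -> emit 'h', reset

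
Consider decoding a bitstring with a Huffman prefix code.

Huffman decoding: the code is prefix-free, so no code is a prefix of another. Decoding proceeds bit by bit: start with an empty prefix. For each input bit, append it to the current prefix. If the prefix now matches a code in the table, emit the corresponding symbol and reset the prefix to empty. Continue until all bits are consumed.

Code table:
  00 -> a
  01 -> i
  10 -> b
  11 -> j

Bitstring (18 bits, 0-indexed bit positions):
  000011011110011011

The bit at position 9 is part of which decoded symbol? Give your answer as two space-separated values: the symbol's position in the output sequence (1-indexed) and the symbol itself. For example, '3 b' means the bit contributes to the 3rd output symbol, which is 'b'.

Bit 0: prefix='0' (no match yet)
Bit 1: prefix='00' -> emit 'a', reset
Bit 2: prefix='0' (no match yet)
Bit 3: prefix='00' -> emit 'a', reset
Bit 4: prefix='1' (no match yet)
Bit 5: prefix='11' -> emit 'j', reset
Bit 6: prefix='0' (no match yet)
Bit 7: prefix='01' -> emit 'i', reset
Bit 8: prefix='1' (no match yet)
Bit 9: prefix='11' -> emit 'j', reset
Bit 10: prefix='1' (no match yet)
Bit 11: prefix='10' -> emit 'b', reset
Bit 12: prefix='0' (no match yet)
Bit 13: prefix='01' -> emit 'i', reset

Answer: 5 j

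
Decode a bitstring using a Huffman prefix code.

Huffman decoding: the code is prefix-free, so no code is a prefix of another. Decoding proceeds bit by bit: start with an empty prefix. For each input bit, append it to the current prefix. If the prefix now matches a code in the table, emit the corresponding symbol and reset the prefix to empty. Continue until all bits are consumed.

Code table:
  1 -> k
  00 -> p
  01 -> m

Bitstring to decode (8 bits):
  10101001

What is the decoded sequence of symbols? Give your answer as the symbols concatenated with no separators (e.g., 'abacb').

Bit 0: prefix='1' -> emit 'k', reset
Bit 1: prefix='0' (no match yet)
Bit 2: prefix='01' -> emit 'm', reset
Bit 3: prefix='0' (no match yet)
Bit 4: prefix='01' -> emit 'm', reset
Bit 5: prefix='0' (no match yet)
Bit 6: prefix='00' -> emit 'p', reset
Bit 7: prefix='1' -> emit 'k', reset

Answer: kmmpk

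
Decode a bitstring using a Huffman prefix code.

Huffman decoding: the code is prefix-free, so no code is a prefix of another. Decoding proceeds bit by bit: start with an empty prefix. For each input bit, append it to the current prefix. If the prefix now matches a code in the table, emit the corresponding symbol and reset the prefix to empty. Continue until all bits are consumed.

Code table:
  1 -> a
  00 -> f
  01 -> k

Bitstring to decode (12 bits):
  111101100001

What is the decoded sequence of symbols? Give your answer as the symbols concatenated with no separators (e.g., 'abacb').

Bit 0: prefix='1' -> emit 'a', reset
Bit 1: prefix='1' -> emit 'a', reset
Bit 2: prefix='1' -> emit 'a', reset
Bit 3: prefix='1' -> emit 'a', reset
Bit 4: prefix='0' (no match yet)
Bit 5: prefix='01' -> emit 'k', reset
Bit 6: prefix='1' -> emit 'a', reset
Bit 7: prefix='0' (no match yet)
Bit 8: prefix='00' -> emit 'f', reset
Bit 9: prefix='0' (no match yet)
Bit 10: prefix='00' -> emit 'f', reset
Bit 11: prefix='1' -> emit 'a', reset

Answer: aaaakaffa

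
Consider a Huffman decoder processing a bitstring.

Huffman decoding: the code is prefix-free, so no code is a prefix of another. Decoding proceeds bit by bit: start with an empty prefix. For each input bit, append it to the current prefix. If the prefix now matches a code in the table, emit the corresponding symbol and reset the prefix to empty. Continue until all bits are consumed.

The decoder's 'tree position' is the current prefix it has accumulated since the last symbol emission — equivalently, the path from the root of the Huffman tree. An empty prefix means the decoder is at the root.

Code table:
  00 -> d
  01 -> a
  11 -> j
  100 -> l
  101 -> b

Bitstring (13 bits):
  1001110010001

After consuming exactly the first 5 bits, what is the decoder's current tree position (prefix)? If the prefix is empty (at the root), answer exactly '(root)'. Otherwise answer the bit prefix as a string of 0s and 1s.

Answer: (root)

Derivation:
Bit 0: prefix='1' (no match yet)
Bit 1: prefix='10' (no match yet)
Bit 2: prefix='100' -> emit 'l', reset
Bit 3: prefix='1' (no match yet)
Bit 4: prefix='11' -> emit 'j', reset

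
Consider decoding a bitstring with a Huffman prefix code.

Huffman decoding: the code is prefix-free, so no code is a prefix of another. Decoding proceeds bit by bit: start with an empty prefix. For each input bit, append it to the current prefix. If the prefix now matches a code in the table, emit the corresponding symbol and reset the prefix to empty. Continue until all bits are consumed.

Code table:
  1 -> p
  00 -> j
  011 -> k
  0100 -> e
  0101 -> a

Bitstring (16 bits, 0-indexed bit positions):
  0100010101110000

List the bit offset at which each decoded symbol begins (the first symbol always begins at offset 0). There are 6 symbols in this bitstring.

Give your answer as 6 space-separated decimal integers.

Answer: 0 4 8 11 12 14

Derivation:
Bit 0: prefix='0' (no match yet)
Bit 1: prefix='01' (no match yet)
Bit 2: prefix='010' (no match yet)
Bit 3: prefix='0100' -> emit 'e', reset
Bit 4: prefix='0' (no match yet)
Bit 5: prefix='01' (no match yet)
Bit 6: prefix='010' (no match yet)
Bit 7: prefix='0101' -> emit 'a', reset
Bit 8: prefix='0' (no match yet)
Bit 9: prefix='01' (no match yet)
Bit 10: prefix='011' -> emit 'k', reset
Bit 11: prefix='1' -> emit 'p', reset
Bit 12: prefix='0' (no match yet)
Bit 13: prefix='00' -> emit 'j', reset
Bit 14: prefix='0' (no match yet)
Bit 15: prefix='00' -> emit 'j', reset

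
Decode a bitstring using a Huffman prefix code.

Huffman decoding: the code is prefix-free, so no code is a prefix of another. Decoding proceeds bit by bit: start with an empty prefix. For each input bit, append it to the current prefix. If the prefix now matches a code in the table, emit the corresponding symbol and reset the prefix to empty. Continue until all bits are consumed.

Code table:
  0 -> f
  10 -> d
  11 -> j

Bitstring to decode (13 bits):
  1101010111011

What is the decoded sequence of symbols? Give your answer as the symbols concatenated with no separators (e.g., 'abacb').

Answer: jfddjdj

Derivation:
Bit 0: prefix='1' (no match yet)
Bit 1: prefix='11' -> emit 'j', reset
Bit 2: prefix='0' -> emit 'f', reset
Bit 3: prefix='1' (no match yet)
Bit 4: prefix='10' -> emit 'd', reset
Bit 5: prefix='1' (no match yet)
Bit 6: prefix='10' -> emit 'd', reset
Bit 7: prefix='1' (no match yet)
Bit 8: prefix='11' -> emit 'j', reset
Bit 9: prefix='1' (no match yet)
Bit 10: prefix='10' -> emit 'd', reset
Bit 11: prefix='1' (no match yet)
Bit 12: prefix='11' -> emit 'j', reset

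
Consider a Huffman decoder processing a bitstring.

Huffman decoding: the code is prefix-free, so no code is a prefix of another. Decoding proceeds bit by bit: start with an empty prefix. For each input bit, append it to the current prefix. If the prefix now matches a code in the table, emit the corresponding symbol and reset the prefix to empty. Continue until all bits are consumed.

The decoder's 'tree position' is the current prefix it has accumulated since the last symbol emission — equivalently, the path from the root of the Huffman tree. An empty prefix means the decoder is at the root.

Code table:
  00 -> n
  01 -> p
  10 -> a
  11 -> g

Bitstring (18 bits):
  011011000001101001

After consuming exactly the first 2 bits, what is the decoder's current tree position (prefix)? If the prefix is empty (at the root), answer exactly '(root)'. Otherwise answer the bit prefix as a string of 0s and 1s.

Answer: (root)

Derivation:
Bit 0: prefix='0' (no match yet)
Bit 1: prefix='01' -> emit 'p', reset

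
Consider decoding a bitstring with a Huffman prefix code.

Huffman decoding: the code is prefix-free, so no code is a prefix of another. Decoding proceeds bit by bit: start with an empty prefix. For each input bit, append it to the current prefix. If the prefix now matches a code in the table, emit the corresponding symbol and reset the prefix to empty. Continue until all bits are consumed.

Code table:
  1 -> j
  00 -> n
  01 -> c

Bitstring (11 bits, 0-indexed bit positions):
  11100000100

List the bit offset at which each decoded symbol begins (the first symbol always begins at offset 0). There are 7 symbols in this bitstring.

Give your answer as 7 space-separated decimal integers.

Answer: 0 1 2 3 5 7 9

Derivation:
Bit 0: prefix='1' -> emit 'j', reset
Bit 1: prefix='1' -> emit 'j', reset
Bit 2: prefix='1' -> emit 'j', reset
Bit 3: prefix='0' (no match yet)
Bit 4: prefix='00' -> emit 'n', reset
Bit 5: prefix='0' (no match yet)
Bit 6: prefix='00' -> emit 'n', reset
Bit 7: prefix='0' (no match yet)
Bit 8: prefix='01' -> emit 'c', reset
Bit 9: prefix='0' (no match yet)
Bit 10: prefix='00' -> emit 'n', reset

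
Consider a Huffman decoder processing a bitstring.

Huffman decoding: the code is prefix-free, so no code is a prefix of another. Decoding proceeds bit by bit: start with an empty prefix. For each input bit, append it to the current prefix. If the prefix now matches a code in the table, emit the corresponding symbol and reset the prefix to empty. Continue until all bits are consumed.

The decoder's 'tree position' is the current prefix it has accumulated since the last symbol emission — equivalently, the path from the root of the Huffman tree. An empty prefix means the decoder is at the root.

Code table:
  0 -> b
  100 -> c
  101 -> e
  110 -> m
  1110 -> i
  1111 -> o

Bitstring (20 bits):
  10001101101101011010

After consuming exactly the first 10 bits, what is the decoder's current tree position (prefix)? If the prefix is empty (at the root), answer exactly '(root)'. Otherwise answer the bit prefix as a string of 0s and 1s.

Answer: (root)

Derivation:
Bit 0: prefix='1' (no match yet)
Bit 1: prefix='10' (no match yet)
Bit 2: prefix='100' -> emit 'c', reset
Bit 3: prefix='0' -> emit 'b', reset
Bit 4: prefix='1' (no match yet)
Bit 5: prefix='11' (no match yet)
Bit 6: prefix='110' -> emit 'm', reset
Bit 7: prefix='1' (no match yet)
Bit 8: prefix='11' (no match yet)
Bit 9: prefix='110' -> emit 'm', reset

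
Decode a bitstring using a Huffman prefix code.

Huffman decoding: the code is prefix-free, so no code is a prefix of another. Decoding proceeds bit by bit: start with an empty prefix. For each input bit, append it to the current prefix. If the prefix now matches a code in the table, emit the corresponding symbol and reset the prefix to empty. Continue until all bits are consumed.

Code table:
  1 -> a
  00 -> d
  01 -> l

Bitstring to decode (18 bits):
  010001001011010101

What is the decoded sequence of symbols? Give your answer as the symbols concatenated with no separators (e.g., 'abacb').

Bit 0: prefix='0' (no match yet)
Bit 1: prefix='01' -> emit 'l', reset
Bit 2: prefix='0' (no match yet)
Bit 3: prefix='00' -> emit 'd', reset
Bit 4: prefix='0' (no match yet)
Bit 5: prefix='01' -> emit 'l', reset
Bit 6: prefix='0' (no match yet)
Bit 7: prefix='00' -> emit 'd', reset
Bit 8: prefix='1' -> emit 'a', reset
Bit 9: prefix='0' (no match yet)
Bit 10: prefix='01' -> emit 'l', reset
Bit 11: prefix='1' -> emit 'a', reset
Bit 12: prefix='0' (no match yet)
Bit 13: prefix='01' -> emit 'l', reset
Bit 14: prefix='0' (no match yet)
Bit 15: prefix='01' -> emit 'l', reset
Bit 16: prefix='0' (no match yet)
Bit 17: prefix='01' -> emit 'l', reset

Answer: ldldalalll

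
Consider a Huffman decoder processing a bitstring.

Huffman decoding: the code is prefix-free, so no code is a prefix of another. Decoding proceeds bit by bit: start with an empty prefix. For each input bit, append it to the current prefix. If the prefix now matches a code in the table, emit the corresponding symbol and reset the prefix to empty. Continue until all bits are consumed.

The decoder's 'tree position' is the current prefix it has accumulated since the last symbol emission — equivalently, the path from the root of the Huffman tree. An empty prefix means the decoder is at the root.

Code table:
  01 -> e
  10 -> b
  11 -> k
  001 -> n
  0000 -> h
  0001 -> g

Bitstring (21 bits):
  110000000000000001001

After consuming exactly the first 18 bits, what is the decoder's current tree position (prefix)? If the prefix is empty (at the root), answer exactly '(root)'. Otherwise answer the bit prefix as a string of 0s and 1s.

Bit 0: prefix='1' (no match yet)
Bit 1: prefix='11' -> emit 'k', reset
Bit 2: prefix='0' (no match yet)
Bit 3: prefix='00' (no match yet)
Bit 4: prefix='000' (no match yet)
Bit 5: prefix='0000' -> emit 'h', reset
Bit 6: prefix='0' (no match yet)
Bit 7: prefix='00' (no match yet)
Bit 8: prefix='000' (no match yet)
Bit 9: prefix='0000' -> emit 'h', reset
Bit 10: prefix='0' (no match yet)
Bit 11: prefix='00' (no match yet)
Bit 12: prefix='000' (no match yet)
Bit 13: prefix='0000' -> emit 'h', reset
Bit 14: prefix='0' (no match yet)
Bit 15: prefix='00' (no match yet)
Bit 16: prefix='000' (no match yet)
Bit 17: prefix='0001' -> emit 'g', reset

Answer: (root)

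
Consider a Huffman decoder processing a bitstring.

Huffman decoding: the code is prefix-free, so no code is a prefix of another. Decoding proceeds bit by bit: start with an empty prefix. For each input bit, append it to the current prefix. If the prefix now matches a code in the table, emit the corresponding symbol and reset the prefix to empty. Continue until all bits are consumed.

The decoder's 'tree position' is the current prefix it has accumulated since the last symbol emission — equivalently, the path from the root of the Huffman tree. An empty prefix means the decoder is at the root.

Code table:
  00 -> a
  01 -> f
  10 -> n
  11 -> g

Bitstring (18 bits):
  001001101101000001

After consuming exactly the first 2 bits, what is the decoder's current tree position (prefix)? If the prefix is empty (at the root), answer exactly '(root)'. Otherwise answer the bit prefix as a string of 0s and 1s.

Answer: (root)

Derivation:
Bit 0: prefix='0' (no match yet)
Bit 1: prefix='00' -> emit 'a', reset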